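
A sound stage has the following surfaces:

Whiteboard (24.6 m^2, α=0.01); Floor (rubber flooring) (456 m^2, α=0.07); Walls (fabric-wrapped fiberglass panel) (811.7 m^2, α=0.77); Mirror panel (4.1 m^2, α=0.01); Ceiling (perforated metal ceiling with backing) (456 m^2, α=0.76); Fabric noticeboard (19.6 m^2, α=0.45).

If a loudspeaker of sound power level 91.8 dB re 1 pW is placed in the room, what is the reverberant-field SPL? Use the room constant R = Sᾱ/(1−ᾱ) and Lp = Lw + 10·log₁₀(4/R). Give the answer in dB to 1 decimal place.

64.1 dB

A = 1012.596 sabins; S = 1772.0 m^2.
ᾱ = 1012.596/1772.0 = 0.5714; R = Sᾱ/(1−ᾱ) = 1012.596/(1−0.5714) = 2362.566 m^2.
Lp = Lw + 10 log₁₀(4/R) = 91.8 -27.71 = 64.1 dB.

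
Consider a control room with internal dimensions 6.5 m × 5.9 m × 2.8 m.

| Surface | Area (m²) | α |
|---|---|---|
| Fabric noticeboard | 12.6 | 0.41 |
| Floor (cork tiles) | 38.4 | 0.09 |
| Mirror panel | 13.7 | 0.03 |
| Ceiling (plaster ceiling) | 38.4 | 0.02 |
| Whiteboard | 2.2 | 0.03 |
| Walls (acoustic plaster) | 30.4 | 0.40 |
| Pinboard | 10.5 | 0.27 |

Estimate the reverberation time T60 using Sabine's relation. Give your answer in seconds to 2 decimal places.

0.70 s

Equivalent absorption area: A = 12.6·0.41 + 38.4·0.09 + 13.7·0.03 + 38.4·0.02 + 2.2·0.03 + 30.4·0.40 + 10.5·0.27 = 24.862 m².
Volume V = 6.5 × 5.9 × 2.8 = 107.38 m³.
Sabine: RT60 = 0.161 × 107.38 / 24.862 = 0.70 s.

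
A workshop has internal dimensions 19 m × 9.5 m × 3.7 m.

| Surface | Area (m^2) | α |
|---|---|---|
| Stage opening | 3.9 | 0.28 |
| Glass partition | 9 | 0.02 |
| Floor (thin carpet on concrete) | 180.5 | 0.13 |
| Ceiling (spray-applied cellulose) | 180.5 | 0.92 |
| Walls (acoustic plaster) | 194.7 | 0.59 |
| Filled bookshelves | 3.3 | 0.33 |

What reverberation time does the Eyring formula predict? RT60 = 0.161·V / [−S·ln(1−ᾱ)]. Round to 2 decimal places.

Total surface area S = 3.9 + 9 + 180.5 + 180.5 + 194.7 + 3.3 = 571.9 m^2.
Σ(Sᵢαᵢ) = 3.9×0.28 + 9×0.02 + 180.5×0.13 + 180.5×0.92 + 194.7×0.59 + 3.3×0.33 = 306.759.
ᾱ = 306.759 / 571.9 = 0.5364.
−S·ln(1−ᾱ) = −571.9 × ln(1 − 0.5364) = 439.638.
V = 19 × 9.5 × 3.7 = 667.85 m³.
RT60 = 0.161 × 667.85 / 439.638 = 0.24 s.

0.24 sec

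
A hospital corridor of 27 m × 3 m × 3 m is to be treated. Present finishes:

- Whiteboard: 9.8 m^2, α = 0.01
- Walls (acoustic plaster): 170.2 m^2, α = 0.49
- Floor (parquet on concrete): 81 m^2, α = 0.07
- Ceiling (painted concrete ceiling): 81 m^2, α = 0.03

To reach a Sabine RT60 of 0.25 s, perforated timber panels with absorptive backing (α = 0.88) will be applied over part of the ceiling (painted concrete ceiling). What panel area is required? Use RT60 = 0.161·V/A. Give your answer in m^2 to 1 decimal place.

76.3

A₁ = Σ Sᵢαᵢ = 9.8×0.01 + 170.2×0.49 + 81×0.07 + 81×0.03 = 91.596 sabins.
V = 243 m³. Target absorption A₂ = 0.161 × 243 / 0.25 = 156.492 sabins.
ΔA needed = 156.492 − 91.596 = 64.896 sabins.
Net gain per m^2: Δα = 0.88 − 0.03 = 0.85.
Panel area = 64.896 / 0.85 = 76.3 m^2.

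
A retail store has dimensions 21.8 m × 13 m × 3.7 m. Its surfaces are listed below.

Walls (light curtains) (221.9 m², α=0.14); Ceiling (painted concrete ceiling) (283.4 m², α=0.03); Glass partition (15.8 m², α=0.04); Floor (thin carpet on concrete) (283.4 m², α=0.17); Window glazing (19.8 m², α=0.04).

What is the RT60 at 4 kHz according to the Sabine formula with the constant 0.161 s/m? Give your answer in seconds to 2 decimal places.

1.89 s

Total absorption A = 221.9*0.14 + 283.4*0.03 + 15.8*0.04 + 283.4*0.17 + 19.8*0.04
  = 31.066 + 8.502 + 0.632 + 48.178 + 0.792 = 89.170 m² sabins.
Room volume: 1048.58 m³.
Sabine: RT60 = 0.161 × 1048.58 / 89.170 = 1.89 s.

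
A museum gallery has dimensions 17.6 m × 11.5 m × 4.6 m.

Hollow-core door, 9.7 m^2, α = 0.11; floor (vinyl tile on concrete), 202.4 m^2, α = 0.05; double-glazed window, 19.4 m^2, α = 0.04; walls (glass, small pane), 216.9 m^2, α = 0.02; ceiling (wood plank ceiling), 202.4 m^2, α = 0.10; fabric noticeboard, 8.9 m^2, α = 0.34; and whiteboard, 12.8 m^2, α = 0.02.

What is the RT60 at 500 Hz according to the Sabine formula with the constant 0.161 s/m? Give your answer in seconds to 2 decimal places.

Total absorption A = 9.7·0.11 + 202.4·0.05 + 19.4·0.04 + 216.9·0.02 + 202.4·0.10 + 8.9·0.34 + 12.8·0.02
  = 1.067 + 10.120 + 0.776 + 4.338 + 20.240 + 3.026 + 0.256 = 39.823 m^2 sabins.
V = 17.6·11.5·4.6 = 931.04 m³.
T = 0.161 V/A = 0.161·931.04/39.823 = 3.76 s.

3.76 sec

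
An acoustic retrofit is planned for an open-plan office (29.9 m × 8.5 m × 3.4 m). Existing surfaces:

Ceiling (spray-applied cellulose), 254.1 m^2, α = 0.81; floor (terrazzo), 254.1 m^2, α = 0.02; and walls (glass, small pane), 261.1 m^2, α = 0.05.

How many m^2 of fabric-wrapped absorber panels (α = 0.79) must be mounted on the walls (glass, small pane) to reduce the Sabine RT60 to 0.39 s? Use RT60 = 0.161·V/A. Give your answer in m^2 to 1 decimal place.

179.4

A₁ = Σ Sᵢαᵢ = 254.1·0.81 + 254.1·0.02 + 261.1·0.05 = 223.958 sabins.
Required A₂ = 0.161·864.11/0.39 = 356.722 sabins.
Absorption to add: 356.722 − 223.958 = 132.764 sabins.
Net gain per m^2: Δα = 0.79 − 0.05 = 0.74.
Area = ΔA/Δα = 132.764/0.74 = 179.4 m^2.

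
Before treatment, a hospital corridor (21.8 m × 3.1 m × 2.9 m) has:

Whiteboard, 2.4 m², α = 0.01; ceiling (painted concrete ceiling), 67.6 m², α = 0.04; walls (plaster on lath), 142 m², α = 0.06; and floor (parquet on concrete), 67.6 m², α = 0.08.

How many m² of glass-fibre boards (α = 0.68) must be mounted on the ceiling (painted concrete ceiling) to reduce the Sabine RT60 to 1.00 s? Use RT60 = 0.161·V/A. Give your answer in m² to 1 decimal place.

23.3

A₁ = Σ Sᵢαᵢ = 2.4*0.01 + 67.6*0.04 + 142*0.06 + 67.6*0.08 = 16.656 sabins.
V = 195.982 m³. Target absorption A₂ = 0.161 × 195.982 / 1.00 = 31.553 sabins.
ΔA needed = 31.553 − 16.656 = 14.897 sabins.
Net gain per m²: Δα = 0.68 − 0.04 = 0.64.
Area = ΔA/Δα = 14.897/0.64 = 23.3 m².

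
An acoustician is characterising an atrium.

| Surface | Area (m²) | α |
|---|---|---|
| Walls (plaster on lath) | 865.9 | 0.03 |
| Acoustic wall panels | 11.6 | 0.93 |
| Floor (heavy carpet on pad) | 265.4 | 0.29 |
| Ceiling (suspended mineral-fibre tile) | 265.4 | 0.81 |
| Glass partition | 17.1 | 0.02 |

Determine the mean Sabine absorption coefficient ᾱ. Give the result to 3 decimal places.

0.231

S = Σ Sᵢ = 865.9 + 11.6 + 265.4 + 265.4 + 17.1 = 1425.4 m².
Σ(Sᵢαᵢ) = 865.9·0.03 + 11.6·0.93 + 265.4·0.29 + 265.4·0.81 + 17.1·0.02 = 329.047.
ᾱ = 329.047 / 1425.4 = 0.231.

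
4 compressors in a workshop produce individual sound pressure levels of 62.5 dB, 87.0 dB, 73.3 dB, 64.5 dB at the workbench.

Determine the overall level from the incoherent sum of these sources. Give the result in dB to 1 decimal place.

87.2 dB

Sum in the linear (power) domain: Σ 10^(Lᵢ/10) = 10^(62.5/10) + 10^(87.0/10) + 10^(73.3/10) + 10^(64.5/10) = 5.272e+08.
L_total = 10·log₁₀(5.272e+08) = 87.2 dB.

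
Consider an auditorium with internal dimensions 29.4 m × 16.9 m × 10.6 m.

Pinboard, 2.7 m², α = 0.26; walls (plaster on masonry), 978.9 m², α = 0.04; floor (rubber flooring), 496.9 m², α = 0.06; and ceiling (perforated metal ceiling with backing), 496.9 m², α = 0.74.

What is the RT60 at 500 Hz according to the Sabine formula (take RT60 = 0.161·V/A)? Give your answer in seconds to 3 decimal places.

1.939 sec

Equivalent absorption area: A = 2.7·0.26 + 978.9·0.04 + 496.9·0.06 + 496.9·0.74 = 437.378 m².
Room volume: 5266.716 m³.
Sabine: RT60 = 0.161 × 5266.716 / 437.378 = 1.939 s.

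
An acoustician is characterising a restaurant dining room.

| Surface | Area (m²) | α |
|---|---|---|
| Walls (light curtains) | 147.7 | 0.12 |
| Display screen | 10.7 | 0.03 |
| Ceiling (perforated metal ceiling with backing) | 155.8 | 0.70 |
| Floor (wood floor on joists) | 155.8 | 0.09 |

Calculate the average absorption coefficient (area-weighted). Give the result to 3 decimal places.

0.300

S = Σ Sᵢ = 147.7 + 10.7 + 155.8 + 155.8 = 470.0 m².
A = 147.7×0.12 + 10.7×0.03 + 155.8×0.70 + 155.8×0.09 = 141.127 sabins.
ᾱ = A/S = 0.300.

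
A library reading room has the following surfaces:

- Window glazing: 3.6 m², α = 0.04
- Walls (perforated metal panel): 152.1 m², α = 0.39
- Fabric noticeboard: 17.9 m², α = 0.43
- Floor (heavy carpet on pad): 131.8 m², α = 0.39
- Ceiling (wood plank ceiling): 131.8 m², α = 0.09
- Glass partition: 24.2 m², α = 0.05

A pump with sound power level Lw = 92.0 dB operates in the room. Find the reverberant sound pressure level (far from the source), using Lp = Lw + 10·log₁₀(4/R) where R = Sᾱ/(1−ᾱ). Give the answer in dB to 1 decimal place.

A = 131.634 sabins; S = 461.4 m².
ᾱ = 131.634/461.4 = 0.2853; R = Sᾱ/(1−ᾱ) = 131.634/(1−0.2853) = 184.181 m².
Lp = 92.0 + 10·log₁₀(4/184.181) = 92.0 + (-16.63) = 75.4 dB.

75.4 dB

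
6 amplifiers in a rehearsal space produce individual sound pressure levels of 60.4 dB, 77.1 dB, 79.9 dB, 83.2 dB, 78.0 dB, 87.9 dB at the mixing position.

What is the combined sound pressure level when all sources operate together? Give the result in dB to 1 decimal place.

90.2 dB

Converting to relative power and adding: 10^(60.4/10) + 10^(77.1/10) + 10^(79.9/10) + 10^(83.2/10) + 10^(78.0/10) + 10^(87.9/10) = 1.039e+09.
Back to dB: 10·log₁₀ Σ = 90.2 dB.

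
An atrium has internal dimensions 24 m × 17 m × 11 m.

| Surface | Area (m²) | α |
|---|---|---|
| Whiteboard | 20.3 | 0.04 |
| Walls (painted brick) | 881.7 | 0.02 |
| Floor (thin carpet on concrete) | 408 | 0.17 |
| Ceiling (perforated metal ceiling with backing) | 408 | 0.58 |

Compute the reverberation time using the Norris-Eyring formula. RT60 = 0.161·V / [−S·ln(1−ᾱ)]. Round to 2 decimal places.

2.01 seconds

Total surface area S = 20.3 + 881.7 + 408 + 408 = 1718.0 m².
Σ(Sᵢαᵢ) = 20.3·0.04 + 881.7·0.02 + 408·0.17 + 408·0.58 = 324.446.
ᾱ = 324.446 / 1718.0 = 0.1889.
−S·ln(1−ᾱ) = −1718.0 × ln(1 − 0.1889) = 359.687.
V = 24 × 17 × 11 = 4488 m³.
T = 0.161·V/[−S·ln(1−ᾱ)] = 0.161·4488/359.687 = 2.01 s.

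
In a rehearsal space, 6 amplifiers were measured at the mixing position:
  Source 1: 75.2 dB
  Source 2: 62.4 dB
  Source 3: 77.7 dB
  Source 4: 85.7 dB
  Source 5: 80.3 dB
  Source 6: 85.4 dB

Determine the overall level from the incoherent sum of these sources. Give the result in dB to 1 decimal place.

89.6 dB

Σ 10^(Lᵢ/10) = 9.192e+08.
L_total = 10·log₁₀(9.192e+08) = 89.6 dB.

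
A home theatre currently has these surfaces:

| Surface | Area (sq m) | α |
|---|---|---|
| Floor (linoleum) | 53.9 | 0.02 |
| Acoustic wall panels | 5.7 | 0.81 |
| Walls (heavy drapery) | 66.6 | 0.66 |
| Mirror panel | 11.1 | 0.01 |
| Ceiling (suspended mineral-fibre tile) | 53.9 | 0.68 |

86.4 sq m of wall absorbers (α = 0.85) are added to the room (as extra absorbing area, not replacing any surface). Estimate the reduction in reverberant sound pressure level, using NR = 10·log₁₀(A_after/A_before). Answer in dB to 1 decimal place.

2.7 dB

Total absorption A_before = 53.9*0.02 + 5.7*0.81 + 66.6*0.66 + 11.1*0.01 + 53.9*0.68
  = 1.078 + 4.617 + 43.956 + 0.111 + 36.652 = 86.414 sq m sabins.
Treatment contributes 86.4·0.85 = 73.440 sabins.
New total A_after = 159.854 sabins.
NR = 10·log₁₀(159.854/86.414) = 2.7 dB.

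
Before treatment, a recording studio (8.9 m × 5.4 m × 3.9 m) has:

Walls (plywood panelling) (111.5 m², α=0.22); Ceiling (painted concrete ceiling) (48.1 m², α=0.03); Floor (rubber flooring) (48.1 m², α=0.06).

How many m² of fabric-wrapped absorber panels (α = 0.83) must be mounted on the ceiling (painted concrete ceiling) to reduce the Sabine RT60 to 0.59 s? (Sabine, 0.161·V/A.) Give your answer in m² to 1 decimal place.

A₁ = Σ Sᵢαᵢ = 111.5*0.22 + 48.1*0.03 + 48.1*0.06 = 28.859 sabins.
V = 187.434 m³. Target absorption A₂ = 0.161 × 187.434 / 0.59 = 51.147 sabins.
Absorption to add: 51.147 − 28.859 = 22.288 sabins.
Each m² of panel replacing the ceiling (painted concrete ceiling) adds (0.83 − 0.03) = 0.80 sabins.
Area = ΔA/Δα = 22.288/0.80 = 27.9 m².

27.9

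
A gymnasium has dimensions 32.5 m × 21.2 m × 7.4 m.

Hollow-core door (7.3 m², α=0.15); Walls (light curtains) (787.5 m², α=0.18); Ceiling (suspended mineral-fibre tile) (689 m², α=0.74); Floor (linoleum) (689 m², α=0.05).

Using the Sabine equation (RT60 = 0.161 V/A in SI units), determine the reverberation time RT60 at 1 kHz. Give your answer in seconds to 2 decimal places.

1.19 seconds

Summing Sᵢαᵢ: 1.095 + 141.750 + 509.860 + 34.450 → A = 687.155 sabins.
V = 32.5·21.2·7.4 = 5098.6 m³.
Sabine: RT60 = 0.161 × 5098.6 / 687.155 = 1.19 s.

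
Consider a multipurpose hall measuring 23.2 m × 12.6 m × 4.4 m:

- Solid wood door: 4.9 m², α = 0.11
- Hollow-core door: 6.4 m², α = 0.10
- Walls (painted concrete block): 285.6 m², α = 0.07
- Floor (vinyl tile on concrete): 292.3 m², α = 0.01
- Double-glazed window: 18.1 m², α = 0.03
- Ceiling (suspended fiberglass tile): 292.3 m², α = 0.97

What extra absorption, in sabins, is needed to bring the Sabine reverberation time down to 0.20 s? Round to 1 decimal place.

Summing Sᵢαᵢ: 0.539 + 0.640 + 19.992 + 2.923 + 0.543 + 283.531 → A₁ = 308.168 sabins.
For T = 0.20 s, need A₂ = 0.161·V/T = 0.161·1286.208/0.20 = 1035.397 sabins.
ΔA = A₂ − A₁ = 1035.397 − 308.168 = 727.2 sabins.

727.2 sabins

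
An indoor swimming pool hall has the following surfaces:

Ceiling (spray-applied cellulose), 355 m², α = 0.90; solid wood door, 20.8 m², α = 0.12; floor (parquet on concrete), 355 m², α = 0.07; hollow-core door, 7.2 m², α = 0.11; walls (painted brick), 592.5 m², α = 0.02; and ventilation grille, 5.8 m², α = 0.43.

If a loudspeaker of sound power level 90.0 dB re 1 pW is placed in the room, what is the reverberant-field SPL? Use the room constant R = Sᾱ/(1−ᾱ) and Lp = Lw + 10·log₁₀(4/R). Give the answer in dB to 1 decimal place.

69.1 dB

Σ(Sᵢαᵢ) = 355·0.90 + 20.8·0.12 + 355·0.07 + 7.2·0.11 + 592.5·0.02 + 5.8·0.43 = 361.982; total area S = 1336.3 m².
ᾱ = 0.2709, so room constant R = A/(1−ᾱ) = 496.478 m².
Lp = Lw + 10 log₁₀(4/R) = 90.0 -20.94 = 69.1 dB.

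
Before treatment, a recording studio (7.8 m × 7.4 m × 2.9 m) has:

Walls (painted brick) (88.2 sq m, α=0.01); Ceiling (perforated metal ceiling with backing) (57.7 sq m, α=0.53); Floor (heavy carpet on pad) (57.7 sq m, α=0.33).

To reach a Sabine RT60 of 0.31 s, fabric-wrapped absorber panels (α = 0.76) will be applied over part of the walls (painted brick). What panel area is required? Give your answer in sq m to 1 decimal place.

Total absorption A₁ = 88.2*0.01 + 57.7*0.53 + 57.7*0.33
  = 0.882 + 30.581 + 19.041 = 50.504 sq m sabins.
Required A₂ = 0.161·167.388/0.31 = 86.934 sabins.
Absorption to add: 86.934 − 50.504 = 36.430 sabins.
Net gain per sq m: Δα = 0.76 − 0.01 = 0.75.
Area = ΔA/Δα = 36.430/0.75 = 48.6 sq m.

48.6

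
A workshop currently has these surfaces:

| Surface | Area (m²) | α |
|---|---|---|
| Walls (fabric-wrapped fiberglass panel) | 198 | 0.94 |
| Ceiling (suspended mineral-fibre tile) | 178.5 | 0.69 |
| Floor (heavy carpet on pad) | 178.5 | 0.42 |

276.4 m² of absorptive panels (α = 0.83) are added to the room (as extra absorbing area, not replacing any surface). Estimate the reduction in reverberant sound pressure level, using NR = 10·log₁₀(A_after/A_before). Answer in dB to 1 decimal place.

2.0 dB

Equivalent absorption area: A_before = 198×0.94 + 178.5×0.69 + 178.5×0.42 = 384.255 m².
Treatment contributes 276.4·0.83 = 229.412 sabins.
A_after = 384.255 + 229.412 = 613.667 sabins.
NR = 10·log₁₀(613.667/384.255) = 2.0 dB.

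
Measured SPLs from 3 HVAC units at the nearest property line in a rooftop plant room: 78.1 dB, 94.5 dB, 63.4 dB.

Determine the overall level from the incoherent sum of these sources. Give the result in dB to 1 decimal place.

Σ 10^(Lᵢ/10) = 2.885e+09.
L_total = 10·log₁₀(2.885e+09) = 94.6 dB.

94.6 dB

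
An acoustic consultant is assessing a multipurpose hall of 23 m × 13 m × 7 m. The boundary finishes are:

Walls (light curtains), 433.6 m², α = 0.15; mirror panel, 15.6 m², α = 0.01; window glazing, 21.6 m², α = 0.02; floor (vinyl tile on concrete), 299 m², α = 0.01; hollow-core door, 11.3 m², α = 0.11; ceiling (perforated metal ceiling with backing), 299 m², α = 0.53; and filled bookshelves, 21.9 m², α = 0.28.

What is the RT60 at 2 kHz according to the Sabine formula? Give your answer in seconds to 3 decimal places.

Summing Sᵢαᵢ: 65.040 + 0.156 + 0.432 + 2.990 + 1.243 + 158.470 + 6.132 → A = 234.463 sabins.
V = 23·13·7 = 2093 m³.
RT60 = 0.161 · V / A = 0.161 × 2093 / 234.463 = 1.437 s.

1.437 sec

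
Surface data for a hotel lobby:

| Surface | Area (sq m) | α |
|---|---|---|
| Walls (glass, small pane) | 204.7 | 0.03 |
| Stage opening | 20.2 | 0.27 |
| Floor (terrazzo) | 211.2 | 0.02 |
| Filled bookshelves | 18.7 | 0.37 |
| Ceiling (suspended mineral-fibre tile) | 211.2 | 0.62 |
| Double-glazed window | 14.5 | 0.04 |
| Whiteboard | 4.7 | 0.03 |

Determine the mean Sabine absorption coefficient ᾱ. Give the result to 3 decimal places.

Total surface area S = 685.2 sq m.
Σ(Sᵢαᵢ) = 204.7*0.03 + 20.2*0.27 + 211.2*0.02 + 18.7*0.37 + 211.2*0.62 + 14.5*0.04 + 4.7*0.03 = 154.403.
ᾱ = 154.403 / 685.2 = 0.225.

0.225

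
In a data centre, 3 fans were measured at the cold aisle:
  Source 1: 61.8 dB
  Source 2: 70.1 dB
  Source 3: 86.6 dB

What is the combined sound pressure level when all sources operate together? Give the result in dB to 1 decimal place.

Σ 10^(Lᵢ/10) = 4.688e+08.
Combined level = 10 log₁₀(4.688e+08) = 86.7 dB.

86.7 dB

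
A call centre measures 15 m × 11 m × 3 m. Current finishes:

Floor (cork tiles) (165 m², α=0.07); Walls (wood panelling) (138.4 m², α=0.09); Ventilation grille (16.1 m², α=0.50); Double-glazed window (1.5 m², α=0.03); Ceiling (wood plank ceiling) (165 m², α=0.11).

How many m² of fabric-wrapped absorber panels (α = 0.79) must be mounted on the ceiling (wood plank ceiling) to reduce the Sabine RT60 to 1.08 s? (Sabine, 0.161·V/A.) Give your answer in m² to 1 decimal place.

34.6

Summing Sᵢαᵢ: 11.550 + 12.456 + 8.050 + 0.045 + 18.150 → A₁ = 50.251 sabins.
V = 495 m³. Target absorption A₂ = 0.161 × 495 / 1.08 = 73.792 sabins.
ΔA needed = 73.792 − 50.251 = 23.541 sabins.
Each m² of panel replacing the ceiling (wood plank ceiling) adds (0.79 − 0.11) = 0.68 sabins.
Panel area = 23.541 / 0.68 = 34.6 m².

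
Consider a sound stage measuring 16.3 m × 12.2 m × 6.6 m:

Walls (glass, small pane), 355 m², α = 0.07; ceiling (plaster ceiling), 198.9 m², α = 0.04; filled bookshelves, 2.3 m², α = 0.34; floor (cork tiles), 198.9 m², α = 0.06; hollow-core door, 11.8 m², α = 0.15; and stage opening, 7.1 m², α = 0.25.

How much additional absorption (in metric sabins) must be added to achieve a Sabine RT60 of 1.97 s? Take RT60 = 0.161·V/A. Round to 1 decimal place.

58.2 sabins

Summing Sᵢαᵢ: 24.850 + 7.956 + 0.782 + 11.934 + 1.770 + 1.775 → A₁ = 49.067 sabins.
Target A₂ = 0.161·1312.476/1.97 = 107.263 sabins (V = 1312.476 m³).
Additional absorption ΔA = 107.263 − 49.067 = 58.2 sabins.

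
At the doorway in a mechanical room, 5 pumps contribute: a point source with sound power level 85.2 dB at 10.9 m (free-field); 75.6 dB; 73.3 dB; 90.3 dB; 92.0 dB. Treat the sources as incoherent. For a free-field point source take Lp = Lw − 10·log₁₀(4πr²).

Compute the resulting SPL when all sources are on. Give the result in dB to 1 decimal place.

94.3 dB

Source at 10.9 m: Lp = 85.2 − 10·log₁₀(4π·10.9²) = 85.2 − 10·log₁₀(1493.010) = 53.5 dB.
Σ 10^(Lᵢ/10) = 2.714e+09.
Combined level = 10 log₁₀(2.714e+09) = 94.3 dB.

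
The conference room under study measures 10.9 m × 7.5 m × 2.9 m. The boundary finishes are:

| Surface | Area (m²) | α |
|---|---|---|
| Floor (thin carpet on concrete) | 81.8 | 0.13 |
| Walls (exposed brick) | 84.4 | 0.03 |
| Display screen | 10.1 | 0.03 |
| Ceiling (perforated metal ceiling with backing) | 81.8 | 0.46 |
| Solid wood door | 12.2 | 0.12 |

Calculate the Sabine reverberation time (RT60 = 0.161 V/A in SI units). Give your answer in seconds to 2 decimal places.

Total absorption A = 81.8×0.13 + 84.4×0.03 + 10.1×0.03 + 81.8×0.46 + 12.2×0.12
  = 10.634 + 2.532 + 0.303 + 37.628 + 1.464 = 52.561 m² sabins.
Room volume: 237.075 m³.
Sabine: RT60 = 0.161 × 237.075 / 52.561 = 0.73 s.

0.73 sec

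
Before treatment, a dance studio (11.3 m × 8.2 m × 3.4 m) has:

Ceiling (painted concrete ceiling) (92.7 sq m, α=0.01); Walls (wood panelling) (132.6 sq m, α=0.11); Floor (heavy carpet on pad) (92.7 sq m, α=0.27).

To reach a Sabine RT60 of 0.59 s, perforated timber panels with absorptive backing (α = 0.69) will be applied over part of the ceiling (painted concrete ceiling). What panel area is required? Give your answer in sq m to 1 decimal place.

Total absorption A₁ = 92.7*0.01 + 132.6*0.11 + 92.7*0.27
  = 0.927 + 14.586 + 25.029 = 40.542 sq m sabins.
V = 315.044 m³. Target absorption A₂ = 0.161 × 315.044 / 0.59 = 85.970 sabins.
ΔA needed = 85.970 − 40.542 = 45.428 sabins.
Net gain per sq m: Δα = 0.69 − 0.01 = 0.68.
Area = ΔA/Δα = 45.428/0.68 = 66.8 sq m.

66.8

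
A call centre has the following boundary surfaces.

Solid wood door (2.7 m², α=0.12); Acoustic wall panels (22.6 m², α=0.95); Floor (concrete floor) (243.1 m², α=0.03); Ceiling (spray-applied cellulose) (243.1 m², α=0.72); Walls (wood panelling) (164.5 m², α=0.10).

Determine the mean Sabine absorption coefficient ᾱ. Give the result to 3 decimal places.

0.326

Total surface area S = 676.0 m².
Σ(Sᵢαᵢ) = 2.7×0.12 + 22.6×0.95 + 243.1×0.03 + 243.1×0.72 + 164.5×0.10 = 220.569.
ᾱ = A/S = 0.326.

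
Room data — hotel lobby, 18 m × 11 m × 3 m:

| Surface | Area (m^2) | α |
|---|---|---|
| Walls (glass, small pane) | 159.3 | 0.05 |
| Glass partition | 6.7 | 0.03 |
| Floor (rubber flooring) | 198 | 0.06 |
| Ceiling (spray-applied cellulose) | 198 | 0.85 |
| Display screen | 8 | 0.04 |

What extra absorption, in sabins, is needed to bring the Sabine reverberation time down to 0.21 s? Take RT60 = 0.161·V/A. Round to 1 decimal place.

266.7 sabins

Total absorption A₁ = 159.3×0.05 + 6.7×0.03 + 198×0.06 + 198×0.85 + 8×0.04
  = 7.965 + 0.201 + 11.880 + 168.300 + 0.320 = 188.666 m^2 sabins.
For T = 0.21 s, need A₂ = 0.161·V/T = 0.161·594/0.21 = 455.400 sabins.
Additional absorption ΔA = 455.400 − 188.666 = 266.7 sabins.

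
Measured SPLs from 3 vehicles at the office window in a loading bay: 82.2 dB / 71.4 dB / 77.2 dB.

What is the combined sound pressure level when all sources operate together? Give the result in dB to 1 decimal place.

Σ 10^(Lᵢ/10) = 2.322e+08.
Back to dB: 10·log₁₀ Σ = 83.7 dB.

83.7 dB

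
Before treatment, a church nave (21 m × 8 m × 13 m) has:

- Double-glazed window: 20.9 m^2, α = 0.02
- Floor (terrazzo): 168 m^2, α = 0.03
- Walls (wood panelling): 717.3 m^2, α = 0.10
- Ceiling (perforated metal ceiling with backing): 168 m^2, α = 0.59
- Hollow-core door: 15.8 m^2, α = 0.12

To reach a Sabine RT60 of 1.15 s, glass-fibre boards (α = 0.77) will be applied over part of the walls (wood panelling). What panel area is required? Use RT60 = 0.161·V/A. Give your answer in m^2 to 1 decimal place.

Total absorption A₁ = 20.9×0.02 + 168×0.03 + 717.3×0.10 + 168×0.59 + 15.8×0.12
  = 0.418 + 5.040 + 71.730 + 99.120 + 1.896 = 178.204 m^2 sabins.
Required A₂ = 0.161·2184/1.15 = 305.760 sabins.
ΔA needed = 305.760 − 178.204 = 127.556 sabins.
Net gain per m^2: Δα = 0.77 − 0.10 = 0.67.
Area = ΔA/Δα = 127.556/0.67 = 190.4 m^2.

190.4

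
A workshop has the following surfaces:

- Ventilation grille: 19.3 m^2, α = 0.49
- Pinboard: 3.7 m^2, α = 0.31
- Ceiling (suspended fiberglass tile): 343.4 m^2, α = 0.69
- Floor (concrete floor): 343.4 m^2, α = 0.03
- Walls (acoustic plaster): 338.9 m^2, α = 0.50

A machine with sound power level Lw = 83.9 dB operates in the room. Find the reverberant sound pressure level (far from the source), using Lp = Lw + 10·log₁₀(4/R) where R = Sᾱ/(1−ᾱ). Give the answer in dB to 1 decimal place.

61.3 dB

Σ(Sᵢαᵢ) = 19.3×0.49 + 3.7×0.31 + 343.4×0.69 + 343.4×0.03 + 338.9×0.50 = 427.302; total area S = 1048.7 m^2.
ᾱ = 427.302/1048.7 = 0.4075; R = Sᾱ/(1−ᾱ) = 427.302/(1−0.4075) = 721.185 m^2.
Lp = Lw + 10 log₁₀(4/R) = 83.9 -22.56 = 61.3 dB.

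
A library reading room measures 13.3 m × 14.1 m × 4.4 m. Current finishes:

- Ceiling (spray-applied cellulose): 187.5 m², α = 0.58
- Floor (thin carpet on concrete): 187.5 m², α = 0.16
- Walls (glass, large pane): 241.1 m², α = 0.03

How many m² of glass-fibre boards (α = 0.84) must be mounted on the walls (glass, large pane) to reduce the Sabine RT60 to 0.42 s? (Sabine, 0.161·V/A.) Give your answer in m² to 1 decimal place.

Total absorption A₁ = 187.5·0.58 + 187.5·0.16 + 241.1·0.03
  = 108.750 + 30.000 + 7.233 = 145.983 m² sabins.
V = 825.132 m³. Target absorption A₂ = 0.161 × 825.132 / 0.42 = 316.301 sabins.
ΔA needed = 316.301 − 145.983 = 170.318 sabins.
Net gain per m²: Δα = 0.84 − 0.03 = 0.81.
Area = ΔA/Δα = 170.318/0.81 = 210.3 m².

210.3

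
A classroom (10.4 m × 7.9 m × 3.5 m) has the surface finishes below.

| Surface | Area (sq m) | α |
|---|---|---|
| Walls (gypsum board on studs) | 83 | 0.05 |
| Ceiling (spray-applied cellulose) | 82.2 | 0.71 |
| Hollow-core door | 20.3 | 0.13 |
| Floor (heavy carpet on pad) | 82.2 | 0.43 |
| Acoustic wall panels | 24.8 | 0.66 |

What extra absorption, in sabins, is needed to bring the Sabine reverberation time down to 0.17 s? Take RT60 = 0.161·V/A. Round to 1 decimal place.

155.5 sabins

Total absorption A₁ = 83×0.05 + 82.2×0.71 + 20.3×0.13 + 82.2×0.43 + 24.8×0.66
  = 4.150 + 58.362 + 2.639 + 35.346 + 16.368 = 116.865 sq m sabins.
V = 287.56 m³. Required absorption A₂ = 0.161 × 287.56 / 0.17 = 272.336 sabins.
Additional absorption ΔA = 272.336 − 116.865 = 155.5 sabins.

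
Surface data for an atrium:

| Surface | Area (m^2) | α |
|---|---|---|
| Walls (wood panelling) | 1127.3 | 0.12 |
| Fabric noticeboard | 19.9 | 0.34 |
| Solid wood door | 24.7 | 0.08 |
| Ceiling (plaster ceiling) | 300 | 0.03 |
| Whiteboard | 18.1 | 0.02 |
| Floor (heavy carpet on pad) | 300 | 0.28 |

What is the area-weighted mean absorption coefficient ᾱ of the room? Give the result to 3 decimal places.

0.133

Total surface area S = 1790.0 m^2.
Weighted sum Σ Sα = 237.380.
ᾱ = 237.380 / 1790.0 = 0.133.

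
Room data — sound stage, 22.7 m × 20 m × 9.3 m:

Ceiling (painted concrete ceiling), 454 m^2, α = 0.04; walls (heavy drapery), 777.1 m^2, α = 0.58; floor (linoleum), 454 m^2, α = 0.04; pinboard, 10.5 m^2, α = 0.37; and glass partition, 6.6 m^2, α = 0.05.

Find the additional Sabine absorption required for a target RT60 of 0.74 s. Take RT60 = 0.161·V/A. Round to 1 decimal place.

427.4 sabins

Total absorption A₁ = 454·0.04 + 777.1·0.58 + 454·0.04 + 10.5·0.37 + 6.6·0.05
  = 18.160 + 450.718 + 18.160 + 3.885 + 0.330 = 491.253 m^2 sabins.
For T = 0.74 s, need A₂ = 0.161·V/T = 0.161·4222.2/0.74 = 918.614 sabins.
Additional absorption ΔA = 918.614 − 491.253 = 427.4 sabins.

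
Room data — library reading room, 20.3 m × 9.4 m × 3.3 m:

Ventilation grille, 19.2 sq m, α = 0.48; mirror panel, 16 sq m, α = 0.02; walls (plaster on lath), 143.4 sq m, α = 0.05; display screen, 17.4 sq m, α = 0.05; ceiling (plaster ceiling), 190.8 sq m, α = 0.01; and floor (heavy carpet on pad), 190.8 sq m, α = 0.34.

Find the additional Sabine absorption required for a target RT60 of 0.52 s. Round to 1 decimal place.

Equivalent absorption area: A₁ = 19.2×0.48 + 16×0.02 + 143.4×0.05 + 17.4×0.05 + 190.8×0.01 + 190.8×0.34 = 84.356 sq m.
Target A₂ = 0.161·629.706/0.52 = 194.967 sabins (V = 629.706 m³).
Additional absorption ΔA = 194.967 − 84.356 = 110.6 sabins.

110.6 sabins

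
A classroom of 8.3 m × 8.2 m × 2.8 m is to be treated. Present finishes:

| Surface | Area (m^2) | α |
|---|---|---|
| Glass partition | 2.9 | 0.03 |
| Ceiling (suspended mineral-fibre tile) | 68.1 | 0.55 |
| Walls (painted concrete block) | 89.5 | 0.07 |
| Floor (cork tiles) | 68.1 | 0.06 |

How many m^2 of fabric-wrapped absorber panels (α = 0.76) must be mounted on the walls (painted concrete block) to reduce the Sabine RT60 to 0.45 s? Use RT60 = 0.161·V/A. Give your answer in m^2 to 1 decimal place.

29.4

Equivalent absorption area: A₁ = 2.9*0.03 + 68.1*0.55 + 89.5*0.07 + 68.1*0.06 = 47.893 m^2.
V = 190.568 m³. Target absorption A₂ = 0.161 × 190.568 / 0.45 = 68.181 sabins.
Absorption to add: 68.181 − 47.893 = 20.288 sabins.
Each m^2 of panel replacing the walls (painted concrete block) adds (0.76 − 0.07) = 0.69 sabins.
Panel area = 20.288 / 0.69 = 29.4 m^2.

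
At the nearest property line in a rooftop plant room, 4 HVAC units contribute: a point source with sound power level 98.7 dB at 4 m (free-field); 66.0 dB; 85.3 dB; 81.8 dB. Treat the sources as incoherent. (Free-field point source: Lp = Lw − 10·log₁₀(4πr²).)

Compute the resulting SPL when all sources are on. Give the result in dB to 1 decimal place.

Source at 4 m: Lp = 98.7 − 10·log₁₀(4π·4²) = 98.7 − 10·log₁₀(201.062) = 75.7 dB.
Converting to relative power and adding: 10^(75.7/10) + 10^(66.0/10) + 10^(85.3/10) + 10^(81.8/10) = 5.313e+08.
Combined level = 10 log₁₀(5.313e+08) = 87.3 dB.

87.3 dB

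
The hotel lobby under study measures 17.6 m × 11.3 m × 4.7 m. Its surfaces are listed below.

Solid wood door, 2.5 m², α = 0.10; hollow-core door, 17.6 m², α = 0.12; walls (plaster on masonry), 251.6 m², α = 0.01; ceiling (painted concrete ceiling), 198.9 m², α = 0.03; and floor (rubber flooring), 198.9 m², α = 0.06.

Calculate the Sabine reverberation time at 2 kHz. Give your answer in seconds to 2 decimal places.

6.61 s

Equivalent absorption area: A = 2.5*0.10 + 17.6*0.12 + 251.6*0.01 + 198.9*0.03 + 198.9*0.06 = 22.779 m².
Volume V = 17.6 × 11.3 × 4.7 = 934.736 m³.
Sabine: RT60 = 0.161 × 934.736 / 22.779 = 6.61 s.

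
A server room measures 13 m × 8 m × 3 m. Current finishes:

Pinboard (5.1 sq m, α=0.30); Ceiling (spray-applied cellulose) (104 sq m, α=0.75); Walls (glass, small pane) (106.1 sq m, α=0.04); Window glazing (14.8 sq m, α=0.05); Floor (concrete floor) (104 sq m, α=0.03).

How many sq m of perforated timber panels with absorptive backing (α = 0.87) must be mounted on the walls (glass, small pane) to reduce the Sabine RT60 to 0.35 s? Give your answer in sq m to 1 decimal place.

67.3

Total absorption A₁ = 5.1*0.30 + 104*0.75 + 106.1*0.04 + 14.8*0.05 + 104*0.03
  = 1.530 + 78.000 + 4.244 + 0.740 + 3.120 = 87.634 sq m sabins.
V = 312 m³. Target absorption A₂ = 0.161 × 312 / 0.35 = 143.520 sabins.
Absorption to add: 143.520 − 87.634 = 55.886 sabins.
Each sq m of panel replacing the walls (glass, small pane) adds (0.87 − 0.04) = 0.83 sabins.
Panel area = 55.886 / 0.83 = 67.3 sq m.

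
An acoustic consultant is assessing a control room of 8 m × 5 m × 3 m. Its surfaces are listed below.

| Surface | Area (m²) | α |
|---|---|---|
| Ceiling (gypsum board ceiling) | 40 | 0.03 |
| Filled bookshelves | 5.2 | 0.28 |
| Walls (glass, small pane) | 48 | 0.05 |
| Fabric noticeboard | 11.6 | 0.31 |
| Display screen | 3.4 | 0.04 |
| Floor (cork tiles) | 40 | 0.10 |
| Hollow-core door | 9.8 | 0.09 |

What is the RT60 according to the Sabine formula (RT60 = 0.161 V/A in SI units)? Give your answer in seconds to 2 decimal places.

Equivalent absorption area: A = 40·0.03 + 5.2·0.28 + 48·0.05 + 11.6·0.31 + 3.4·0.04 + 40·0.10 + 9.8·0.09 = 13.670 m².
Room volume: 120 m³.
T = 0.161 V/A = 0.161·120/13.670 = 1.41 s.

1.41 s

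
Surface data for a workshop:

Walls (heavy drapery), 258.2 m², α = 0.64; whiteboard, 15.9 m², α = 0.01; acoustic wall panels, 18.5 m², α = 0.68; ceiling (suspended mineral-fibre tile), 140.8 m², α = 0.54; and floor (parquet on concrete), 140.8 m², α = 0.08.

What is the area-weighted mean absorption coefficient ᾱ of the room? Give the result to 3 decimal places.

0.462

Total surface area S = 574.2 m².
Σ(Sᵢαᵢ) = 258.2×0.64 + 15.9×0.01 + 18.5×0.68 + 140.8×0.54 + 140.8×0.08 = 265.283.
ᾱ = 265.283 / 574.2 = 0.462.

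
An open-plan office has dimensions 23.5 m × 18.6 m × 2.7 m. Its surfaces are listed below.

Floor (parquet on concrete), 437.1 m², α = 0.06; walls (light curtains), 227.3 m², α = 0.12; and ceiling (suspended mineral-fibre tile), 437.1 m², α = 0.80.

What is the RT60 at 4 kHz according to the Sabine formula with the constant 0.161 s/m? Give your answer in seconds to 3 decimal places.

Equivalent absorption area: A = 437.1×0.06 + 227.3×0.12 + 437.1×0.80 = 403.182 m².
V = 23.5·18.6·2.7 = 1180.17 m³.
T = 0.161 V/A = 0.161·1180.17/403.182 = 0.471 s.

0.471 sec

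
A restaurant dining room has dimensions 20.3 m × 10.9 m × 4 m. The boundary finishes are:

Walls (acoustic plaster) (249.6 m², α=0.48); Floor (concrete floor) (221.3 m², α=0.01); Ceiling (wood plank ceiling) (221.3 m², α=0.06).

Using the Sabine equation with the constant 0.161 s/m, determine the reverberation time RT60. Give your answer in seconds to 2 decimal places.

A = Σ Sᵢαᵢ = 249.6·0.48 + 221.3·0.01 + 221.3·0.06 = 135.299 sabins.
Room volume: 885.08 m³.
RT60 = 0.161 · V / A = 0.161 × 885.08 / 135.299 = 1.05 s.

1.05 seconds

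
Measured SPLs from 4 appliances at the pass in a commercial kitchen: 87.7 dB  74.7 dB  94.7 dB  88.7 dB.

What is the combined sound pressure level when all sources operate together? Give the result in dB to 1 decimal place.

Converting to relative power and adding: 10^(87.7/10) + 10^(74.7/10) + 10^(94.7/10) + 10^(88.7/10) = 4.311e+09.
Back to dB: 10·log₁₀ Σ = 96.3 dB.

96.3 dB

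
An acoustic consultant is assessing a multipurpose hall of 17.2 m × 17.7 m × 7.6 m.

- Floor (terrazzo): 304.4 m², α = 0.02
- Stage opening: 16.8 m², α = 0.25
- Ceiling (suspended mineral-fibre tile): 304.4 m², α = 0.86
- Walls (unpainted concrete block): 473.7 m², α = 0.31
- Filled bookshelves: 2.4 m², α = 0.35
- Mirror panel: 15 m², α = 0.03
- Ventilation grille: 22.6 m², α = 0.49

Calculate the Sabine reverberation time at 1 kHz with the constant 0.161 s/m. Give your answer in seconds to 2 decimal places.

A = Σ Sᵢαᵢ = 304.4·0.02 + 16.8·0.25 + 304.4·0.86 + 473.7·0.31 + 2.4·0.35 + 15·0.03 + 22.6·0.49 = 431.283 sabins.
Volume V = 17.2 × 17.7 × 7.6 = 2313.744 m³.
RT60 = 0.161 · V / A = 0.161 × 2313.744 / 431.283 = 0.86 s.

0.86 s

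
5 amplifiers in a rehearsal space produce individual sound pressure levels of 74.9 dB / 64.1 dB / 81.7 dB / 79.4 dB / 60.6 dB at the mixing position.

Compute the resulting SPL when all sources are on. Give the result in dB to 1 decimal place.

84.3 dB

Sum in the linear (power) domain: Σ 10^(Lᵢ/10) = 10^(74.9/10) + 10^(64.1/10) + 10^(81.7/10) + 10^(79.4/10) + 10^(60.6/10) = 2.696e+08.
L_total = 10·log₁₀(2.696e+08) = 84.3 dB.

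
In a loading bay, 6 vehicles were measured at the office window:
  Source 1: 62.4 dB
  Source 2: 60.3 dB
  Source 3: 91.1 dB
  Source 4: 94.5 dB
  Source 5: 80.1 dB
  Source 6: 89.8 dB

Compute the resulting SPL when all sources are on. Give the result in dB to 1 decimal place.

Sum in the linear (power) domain: Σ 10^(Lᵢ/10) = 10^(62.4/10) + 10^(60.3/10) + 10^(91.1/10) + 10^(94.5/10) + 10^(80.1/10) + 10^(89.8/10) = 5.167e+09.
Back to dB: 10·log₁₀ Σ = 97.1 dB.

97.1 dB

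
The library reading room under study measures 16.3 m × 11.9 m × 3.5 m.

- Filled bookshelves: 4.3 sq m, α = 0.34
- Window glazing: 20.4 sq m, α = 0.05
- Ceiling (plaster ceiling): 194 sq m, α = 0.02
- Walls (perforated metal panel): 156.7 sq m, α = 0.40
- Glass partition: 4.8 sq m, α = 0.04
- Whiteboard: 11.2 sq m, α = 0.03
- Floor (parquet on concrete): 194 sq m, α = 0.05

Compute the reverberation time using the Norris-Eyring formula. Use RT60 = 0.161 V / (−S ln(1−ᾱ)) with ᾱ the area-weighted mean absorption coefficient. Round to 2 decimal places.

1.28 s

Total surface area S = 4.3 + 20.4 + 194 + 156.7 + 4.8 + 11.2 + 194 = 585.4 sq m.
Σ(Sᵢαᵢ) = 4.3×0.34 + 20.4×0.05 + 194×0.02 + 156.7×0.40 + 4.8×0.04 + 11.2×0.03 + 194×0.05 = 79.270.
ᾱ = 79.270 / 585.4 = 0.1354.
−S·ln(1−ᾱ) = −585.4 × ln(1 − 0.1354) = 85.169.
V = 16.3 × 11.9 × 3.5 = 678.895 m³.
T = 0.161·V/[−S·ln(1−ᾱ)] = 0.161·678.895/85.169 = 1.28 s.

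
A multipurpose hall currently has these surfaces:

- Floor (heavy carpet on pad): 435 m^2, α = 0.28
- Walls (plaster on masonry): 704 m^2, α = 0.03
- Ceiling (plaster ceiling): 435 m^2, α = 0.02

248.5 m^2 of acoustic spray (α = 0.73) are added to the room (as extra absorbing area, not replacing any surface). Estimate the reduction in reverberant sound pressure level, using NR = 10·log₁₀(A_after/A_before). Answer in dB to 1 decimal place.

3.4 dB

Summing Sᵢαᵢ: 121.800 + 21.120 + 8.700 → A_before = 151.620 sabins.
Treatment contributes 248.5·0.73 = 181.405 sabins.
New total A_after = 333.025 sabins.
Reduction = 10 log₁₀(A_after/A_before) = 10 log₁₀(2.1964) = 3.4 dB.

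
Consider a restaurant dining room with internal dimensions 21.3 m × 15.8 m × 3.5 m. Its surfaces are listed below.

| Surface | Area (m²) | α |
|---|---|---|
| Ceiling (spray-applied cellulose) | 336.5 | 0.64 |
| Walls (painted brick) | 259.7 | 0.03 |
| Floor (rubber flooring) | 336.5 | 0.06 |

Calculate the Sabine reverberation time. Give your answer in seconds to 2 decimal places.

Total absorption A = 336.5×0.64 + 259.7×0.03 + 336.5×0.06
  = 215.360 + 7.791 + 20.190 = 243.341 m² sabins.
Room volume: 1177.89 m³.
Sabine: RT60 = 0.161 × 1177.89 / 243.341 = 0.78 s.

0.78 sec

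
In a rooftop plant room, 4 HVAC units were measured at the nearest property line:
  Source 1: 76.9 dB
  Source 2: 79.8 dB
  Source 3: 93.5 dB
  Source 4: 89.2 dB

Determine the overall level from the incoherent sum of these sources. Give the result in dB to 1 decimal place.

Sum in the linear (power) domain: Σ 10^(Lᵢ/10) = 10^(76.9/10) + 10^(79.8/10) + 10^(93.5/10) + 10^(89.2/10) = 3.215e+09.
L_total = 10·log₁₀(3.215e+09) = 95.1 dB.

95.1 dB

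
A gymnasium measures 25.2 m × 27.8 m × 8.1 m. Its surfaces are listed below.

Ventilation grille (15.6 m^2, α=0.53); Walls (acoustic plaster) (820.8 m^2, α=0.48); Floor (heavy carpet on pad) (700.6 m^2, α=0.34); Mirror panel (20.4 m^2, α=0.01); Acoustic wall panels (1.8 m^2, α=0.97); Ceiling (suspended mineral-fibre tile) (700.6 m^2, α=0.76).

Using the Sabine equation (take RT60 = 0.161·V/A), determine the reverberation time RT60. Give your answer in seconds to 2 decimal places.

0.78 sec

Total absorption A = 15.6*0.53 + 820.8*0.48 + 700.6*0.34 + 20.4*0.01 + 1.8*0.97 + 700.6*0.76
  = 8.268 + 393.984 + 238.204 + 0.204 + 1.746 + 532.456 = 1174.862 m^2 sabins.
V = 25.2·27.8·8.1 = 5674.536 m³.
Sabine: RT60 = 0.161 × 5674.536 / 1174.862 = 0.78 s.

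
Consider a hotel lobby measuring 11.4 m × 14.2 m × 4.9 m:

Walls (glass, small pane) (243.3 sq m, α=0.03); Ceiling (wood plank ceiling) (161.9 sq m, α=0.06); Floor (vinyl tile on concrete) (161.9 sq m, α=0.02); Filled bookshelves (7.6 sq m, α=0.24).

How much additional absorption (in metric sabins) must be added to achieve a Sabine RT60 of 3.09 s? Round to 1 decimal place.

19.3 sabins

Equivalent absorption area: A₁ = 243.3·0.03 + 161.9·0.06 + 161.9·0.02 + 7.6·0.24 = 22.075 sq m.
For T = 3.09 s, need A₂ = 0.161·V/T = 0.161·793.212/3.09 = 41.329 sabins.
ΔA = A₂ − A₁ = 41.329 − 22.075 = 19.3 sabins.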